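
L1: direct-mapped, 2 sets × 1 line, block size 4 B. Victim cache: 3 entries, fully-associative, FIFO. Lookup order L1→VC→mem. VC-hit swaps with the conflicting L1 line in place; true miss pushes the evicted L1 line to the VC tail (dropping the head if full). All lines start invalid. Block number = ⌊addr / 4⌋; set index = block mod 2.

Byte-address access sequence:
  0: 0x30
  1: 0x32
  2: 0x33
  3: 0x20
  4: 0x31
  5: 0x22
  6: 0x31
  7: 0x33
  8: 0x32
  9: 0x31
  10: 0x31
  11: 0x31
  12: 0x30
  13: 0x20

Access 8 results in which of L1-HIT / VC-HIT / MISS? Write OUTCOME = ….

  [0] addr=0x30 blk=12 s=0: MISS | VC []
  [1] addr=0x32 blk=12 s=0: L1-HIT | VC []
  [2] addr=0x33 blk=12 s=0: L1-HIT | VC []
  [3] addr=0x20 blk=8 s=0: MISS | VC [12]
  [4] addr=0x31 blk=12 s=0: VC-HIT | VC [8]
  [5] addr=0x22 blk=8 s=0: VC-HIT | VC [12]
  [6] addr=0x31 blk=12 s=0: VC-HIT | VC [8]
  [7] addr=0x33 blk=12 s=0: L1-HIT | VC [8]
  [8] addr=0x32 blk=12 s=0: L1-HIT | VC [8]
  [9] addr=0x31 blk=12 s=0: L1-HIT | VC [8]
  [10] addr=0x31 blk=12 s=0: L1-HIT | VC [8]
  [11] addr=0x31 blk=12 s=0: L1-HIT | VC [8]
  [12] addr=0x30 blk=12 s=0: L1-HIT | VC [8]
  [13] addr=0x20 blk=8 s=0: VC-HIT | VC [12]

OUTCOME = L1-HIT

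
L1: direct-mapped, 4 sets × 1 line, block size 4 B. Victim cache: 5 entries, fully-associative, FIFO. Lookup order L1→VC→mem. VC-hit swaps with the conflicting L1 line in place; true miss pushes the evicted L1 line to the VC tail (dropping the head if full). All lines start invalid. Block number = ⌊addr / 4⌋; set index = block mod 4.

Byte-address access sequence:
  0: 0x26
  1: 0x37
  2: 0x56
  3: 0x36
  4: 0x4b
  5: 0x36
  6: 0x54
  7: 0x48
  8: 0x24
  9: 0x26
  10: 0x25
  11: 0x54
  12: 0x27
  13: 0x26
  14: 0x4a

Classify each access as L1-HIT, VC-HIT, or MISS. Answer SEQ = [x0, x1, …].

SEQ = [MISS, MISS, MISS, VC-HIT, MISS, L1-HIT, VC-HIT, L1-HIT, VC-HIT, L1-HIT, L1-HIT, VC-HIT, VC-HIT, L1-HIT, L1-HIT]

  [0] addr=0x26 blk=9 s=1: MISS | VC []
  [1] addr=0x37 blk=13 s=1: MISS | VC [9]
  [2] addr=0x56 blk=21 s=1: MISS | VC [9, 13]
  [3] addr=0x36 blk=13 s=1: VC-HIT | VC [9, 21]
  [4] addr=0x4b blk=18 s=2: MISS | VC [9, 21]
  [5] addr=0x36 blk=13 s=1: L1-HIT | VC [9, 21]
  [6] addr=0x54 blk=21 s=1: VC-HIT | VC [9, 13]
  [7] addr=0x48 blk=18 s=2: L1-HIT | VC [9, 13]
  [8] addr=0x24 blk=9 s=1: VC-HIT | VC [21, 13]
  [9] addr=0x26 blk=9 s=1: L1-HIT | VC [21, 13]
  [10] addr=0x25 blk=9 s=1: L1-HIT | VC [21, 13]
  [11] addr=0x54 blk=21 s=1: VC-HIT | VC [9, 13]
  [12] addr=0x27 blk=9 s=1: VC-HIT | VC [21, 13]
  [13] addr=0x26 blk=9 s=1: L1-HIT | VC [21, 13]
  [14] addr=0x4a blk=18 s=2: L1-HIT | VC [21, 13]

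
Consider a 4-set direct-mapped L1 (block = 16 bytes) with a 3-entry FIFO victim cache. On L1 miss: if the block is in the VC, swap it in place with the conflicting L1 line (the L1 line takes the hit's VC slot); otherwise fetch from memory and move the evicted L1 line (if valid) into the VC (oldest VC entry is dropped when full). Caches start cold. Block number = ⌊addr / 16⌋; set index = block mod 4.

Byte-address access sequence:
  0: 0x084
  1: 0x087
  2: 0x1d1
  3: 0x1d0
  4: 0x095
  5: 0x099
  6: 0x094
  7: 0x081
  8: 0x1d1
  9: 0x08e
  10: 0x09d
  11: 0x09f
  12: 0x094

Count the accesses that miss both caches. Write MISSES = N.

0: 0x84 (blk 8, set 0) → MISS  vc=[]
1: 0x87 (blk 8, set 0) → L1-HIT  vc=[]
2: 0x1d1 (blk 29, set 1) → MISS  vc=[]
3: 0x1d0 (blk 29, set 1) → L1-HIT  vc=[]
4: 0x95 (blk 9, set 1) → MISS  vc=[29]
5: 0x99 (blk 9, set 1) → L1-HIT  vc=[29]
6: 0x94 (blk 9, set 1) → L1-HIT  vc=[29]
7: 0x81 (blk 8, set 0) → L1-HIT  vc=[29]
8: 0x1d1 (blk 29, set 1) → VC-HIT  vc=[9]
9: 0x8e (blk 8, set 0) → L1-HIT  vc=[9]
10: 0x9d (blk 9, set 1) → VC-HIT  vc=[29]
11: 0x9f (blk 9, set 1) → L1-HIT  vc=[29]
12: 0x94 (blk 9, set 1) → L1-HIT  vc=[29]

MISSES = 3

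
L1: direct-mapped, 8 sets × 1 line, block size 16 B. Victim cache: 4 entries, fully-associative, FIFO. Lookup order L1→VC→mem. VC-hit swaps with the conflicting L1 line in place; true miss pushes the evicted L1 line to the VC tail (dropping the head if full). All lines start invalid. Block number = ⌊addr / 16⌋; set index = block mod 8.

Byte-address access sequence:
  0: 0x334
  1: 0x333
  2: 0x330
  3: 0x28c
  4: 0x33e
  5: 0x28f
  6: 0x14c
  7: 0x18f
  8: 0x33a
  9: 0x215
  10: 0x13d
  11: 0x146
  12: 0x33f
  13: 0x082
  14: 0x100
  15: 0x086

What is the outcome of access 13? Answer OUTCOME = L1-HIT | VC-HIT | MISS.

OUTCOME = MISS

  [0] addr=0x334 blk=51 s=3: MISS | VC []
  [1] addr=0x333 blk=51 s=3: L1-HIT | VC []
  [2] addr=0x330 blk=51 s=3: L1-HIT | VC []
  [3] addr=0x28c blk=40 s=0: MISS | VC []
  [4] addr=0x33e blk=51 s=3: L1-HIT | VC []
  [5] addr=0x28f blk=40 s=0: L1-HIT | VC []
  [6] addr=0x14c blk=20 s=4: MISS | VC []
  [7] addr=0x18f blk=24 s=0: MISS | VC [40]
  [8] addr=0x33a blk=51 s=3: L1-HIT | VC [40]
  [9] addr=0x215 blk=33 s=1: MISS | VC [40]
  [10] addr=0x13d blk=19 s=3: MISS | VC [40, 51]
  [11] addr=0x146 blk=20 s=4: L1-HIT | VC [40, 51]
  [12] addr=0x33f blk=51 s=3: VC-HIT | VC [40, 19]
  [13] addr=0x82 blk=8 s=0: MISS | VC [40, 19, 24]
  [14] addr=0x100 blk=16 s=0: MISS | VC [40, 19, 24, 8]
  [15] addr=0x86 blk=8 s=0: VC-HIT | VC [40, 19, 24, 16]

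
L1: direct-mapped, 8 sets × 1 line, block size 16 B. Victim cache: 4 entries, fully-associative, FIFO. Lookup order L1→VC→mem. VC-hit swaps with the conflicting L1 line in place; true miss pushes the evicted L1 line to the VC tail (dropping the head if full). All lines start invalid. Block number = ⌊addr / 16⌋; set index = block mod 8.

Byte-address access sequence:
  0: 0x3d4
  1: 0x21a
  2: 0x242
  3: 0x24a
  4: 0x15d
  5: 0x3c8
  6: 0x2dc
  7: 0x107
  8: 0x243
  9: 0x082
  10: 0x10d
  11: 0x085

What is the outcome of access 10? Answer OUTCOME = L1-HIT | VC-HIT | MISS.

#0 0x3d4→b61/s5 MISS; vc=[]
#1 0x21a→b33/s1 MISS; vc=[]
#2 0x242→b36/s4 MISS; vc=[]
#3 0x24a→b36/s4 L1-HIT; vc=[]
#4 0x15d→b21/s5 MISS; vc=[61]
#5 0x3c8→b60/s4 MISS; vc=[61,36]
#6 0x2dc→b45/s5 MISS; vc=[61,36,21]
#7 0x107→b16/s0 MISS; vc=[61,36,21]
#8 0x243→b36/s4 VC-HIT; vc=[61,60,21]
#9 0x82→b8/s0 MISS; vc=[61,60,21,16]
#10 0x10d→b16/s0 VC-HIT; vc=[61,60,21,8]
#11 0x85→b8/s0 VC-HIT; vc=[61,60,21,16]

OUTCOME = VC-HIT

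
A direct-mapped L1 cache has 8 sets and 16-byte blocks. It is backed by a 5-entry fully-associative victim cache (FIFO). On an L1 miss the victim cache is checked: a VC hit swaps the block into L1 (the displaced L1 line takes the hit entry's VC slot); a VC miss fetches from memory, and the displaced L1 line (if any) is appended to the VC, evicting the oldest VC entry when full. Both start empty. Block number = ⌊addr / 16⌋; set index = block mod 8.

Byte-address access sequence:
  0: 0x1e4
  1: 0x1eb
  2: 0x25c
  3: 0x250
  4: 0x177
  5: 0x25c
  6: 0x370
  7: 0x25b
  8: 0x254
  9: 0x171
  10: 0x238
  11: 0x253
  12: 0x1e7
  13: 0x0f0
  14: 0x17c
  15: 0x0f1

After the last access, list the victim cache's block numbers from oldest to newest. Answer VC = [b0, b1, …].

  [0] addr=0x1e4 blk=30 s=6: MISS | VC []
  [1] addr=0x1eb blk=30 s=6: L1-HIT | VC []
  [2] addr=0x25c blk=37 s=5: MISS | VC []
  [3] addr=0x250 blk=37 s=5: L1-HIT | VC []
  [4] addr=0x177 blk=23 s=7: MISS | VC []
  [5] addr=0x25c blk=37 s=5: L1-HIT | VC []
  [6] addr=0x370 blk=55 s=7: MISS | VC [23]
  [7] addr=0x25b blk=37 s=5: L1-HIT | VC [23]
  [8] addr=0x254 blk=37 s=5: L1-HIT | VC [23]
  [9] addr=0x171 blk=23 s=7: VC-HIT | VC [55]
  [10] addr=0x238 blk=35 s=3: MISS | VC [55]
  [11] addr=0x253 blk=37 s=5: L1-HIT | VC [55]
  [12] addr=0x1e7 blk=30 s=6: L1-HIT | VC [55]
  [13] addr=0xf0 blk=15 s=7: MISS | VC [55, 23]
  [14] addr=0x17c blk=23 s=7: VC-HIT | VC [55, 15]
  [15] addr=0xf1 blk=15 s=7: VC-HIT | VC [55, 23]

VC = [55, 23]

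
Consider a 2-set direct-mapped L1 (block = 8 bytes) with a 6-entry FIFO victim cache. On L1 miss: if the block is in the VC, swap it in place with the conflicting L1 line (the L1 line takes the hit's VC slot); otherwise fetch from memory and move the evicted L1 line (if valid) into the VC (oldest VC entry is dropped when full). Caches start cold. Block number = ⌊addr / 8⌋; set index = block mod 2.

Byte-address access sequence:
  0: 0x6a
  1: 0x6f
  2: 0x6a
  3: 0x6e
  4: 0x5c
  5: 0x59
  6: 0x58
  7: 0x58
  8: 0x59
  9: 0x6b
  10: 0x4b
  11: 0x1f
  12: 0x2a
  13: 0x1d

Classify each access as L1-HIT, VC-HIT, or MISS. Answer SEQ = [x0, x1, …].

SEQ = [MISS, L1-HIT, L1-HIT, L1-HIT, MISS, L1-HIT, L1-HIT, L1-HIT, L1-HIT, VC-HIT, MISS, MISS, MISS, VC-HIT]

  [0] addr=0x6a blk=13 s=1: MISS | VC []
  [1] addr=0x6f blk=13 s=1: L1-HIT | VC []
  [2] addr=0x6a blk=13 s=1: L1-HIT | VC []
  [3] addr=0x6e blk=13 s=1: L1-HIT | VC []
  [4] addr=0x5c blk=11 s=1: MISS | VC [13]
  [5] addr=0x59 blk=11 s=1: L1-HIT | VC [13]
  [6] addr=0x58 blk=11 s=1: L1-HIT | VC [13]
  [7] addr=0x58 blk=11 s=1: L1-HIT | VC [13]
  [8] addr=0x59 blk=11 s=1: L1-HIT | VC [13]
  [9] addr=0x6b blk=13 s=1: VC-HIT | VC [11]
  [10] addr=0x4b blk=9 s=1: MISS | VC [11, 13]
  [11] addr=0x1f blk=3 s=1: MISS | VC [11, 13, 9]
  [12] addr=0x2a blk=5 s=1: MISS | VC [11, 13, 9, 3]
  [13] addr=0x1d blk=3 s=1: VC-HIT | VC [11, 13, 9, 5]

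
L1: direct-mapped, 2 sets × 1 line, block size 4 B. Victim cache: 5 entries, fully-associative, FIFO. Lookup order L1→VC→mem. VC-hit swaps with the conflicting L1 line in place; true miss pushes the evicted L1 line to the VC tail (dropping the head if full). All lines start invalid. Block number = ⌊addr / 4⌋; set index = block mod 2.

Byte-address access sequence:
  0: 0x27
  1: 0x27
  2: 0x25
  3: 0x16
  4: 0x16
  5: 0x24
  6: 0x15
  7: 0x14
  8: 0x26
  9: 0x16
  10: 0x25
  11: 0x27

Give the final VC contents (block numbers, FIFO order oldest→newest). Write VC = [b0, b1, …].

VC = [5]

  [0] addr=0x27 blk=9 s=1: MISS | VC []
  [1] addr=0x27 blk=9 s=1: L1-HIT | VC []
  [2] addr=0x25 blk=9 s=1: L1-HIT | VC []
  [3] addr=0x16 blk=5 s=1: MISS | VC [9]
  [4] addr=0x16 blk=5 s=1: L1-HIT | VC [9]
  [5] addr=0x24 blk=9 s=1: VC-HIT | VC [5]
  [6] addr=0x15 blk=5 s=1: VC-HIT | VC [9]
  [7] addr=0x14 blk=5 s=1: L1-HIT | VC [9]
  [8] addr=0x26 blk=9 s=1: VC-HIT | VC [5]
  [9] addr=0x16 blk=5 s=1: VC-HIT | VC [9]
  [10] addr=0x25 blk=9 s=1: VC-HIT | VC [5]
  [11] addr=0x27 blk=9 s=1: L1-HIT | VC [5]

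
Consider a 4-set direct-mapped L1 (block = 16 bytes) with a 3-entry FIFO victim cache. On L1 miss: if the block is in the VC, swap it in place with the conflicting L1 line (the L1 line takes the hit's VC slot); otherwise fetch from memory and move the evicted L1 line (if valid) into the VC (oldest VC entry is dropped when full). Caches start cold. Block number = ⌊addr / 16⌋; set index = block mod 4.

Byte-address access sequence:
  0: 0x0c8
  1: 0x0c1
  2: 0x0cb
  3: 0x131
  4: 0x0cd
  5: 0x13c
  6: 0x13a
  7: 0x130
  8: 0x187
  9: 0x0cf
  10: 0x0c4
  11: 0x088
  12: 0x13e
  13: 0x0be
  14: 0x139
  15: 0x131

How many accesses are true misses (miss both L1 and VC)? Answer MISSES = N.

#0 0xc8→b12/s0 MISS; vc=[]
#1 0xc1→b12/s0 L1-HIT; vc=[]
#2 0xcb→b12/s0 L1-HIT; vc=[]
#3 0x131→b19/s3 MISS; vc=[]
#4 0xcd→b12/s0 L1-HIT; vc=[]
#5 0x13c→b19/s3 L1-HIT; vc=[]
#6 0x13a→b19/s3 L1-HIT; vc=[]
#7 0x130→b19/s3 L1-HIT; vc=[]
#8 0x187→b24/s0 MISS; vc=[12]
#9 0xcf→b12/s0 VC-HIT; vc=[24]
#10 0xc4→b12/s0 L1-HIT; vc=[24]
#11 0x88→b8/s0 MISS; vc=[24,12]
#12 0x13e→b19/s3 L1-HIT; vc=[24,12]
#13 0xbe→b11/s3 MISS; vc=[24,12,19]
#14 0x139→b19/s3 VC-HIT; vc=[24,12,11]
#15 0x131→b19/s3 L1-HIT; vc=[24,12,11]

MISSES = 5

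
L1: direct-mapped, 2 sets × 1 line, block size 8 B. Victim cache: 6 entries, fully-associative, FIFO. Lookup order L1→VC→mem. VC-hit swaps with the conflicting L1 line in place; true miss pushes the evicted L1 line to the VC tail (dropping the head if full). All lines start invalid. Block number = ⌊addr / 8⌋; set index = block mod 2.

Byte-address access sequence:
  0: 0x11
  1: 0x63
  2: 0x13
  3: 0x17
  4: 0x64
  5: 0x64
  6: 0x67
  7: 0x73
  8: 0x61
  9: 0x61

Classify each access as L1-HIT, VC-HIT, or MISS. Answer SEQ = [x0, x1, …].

#0 0x11→b2/s0 MISS; vc=[]
#1 0x63→b12/s0 MISS; vc=[2]
#2 0x13→b2/s0 VC-HIT; vc=[12]
#3 0x17→b2/s0 L1-HIT; vc=[12]
#4 0x64→b12/s0 VC-HIT; vc=[2]
#5 0x64→b12/s0 L1-HIT; vc=[2]
#6 0x67→b12/s0 L1-HIT; vc=[2]
#7 0x73→b14/s0 MISS; vc=[2,12]
#8 0x61→b12/s0 VC-HIT; vc=[2,14]
#9 0x61→b12/s0 L1-HIT; vc=[2,14]

SEQ = [MISS, MISS, VC-HIT, L1-HIT, VC-HIT, L1-HIT, L1-HIT, MISS, VC-HIT, L1-HIT]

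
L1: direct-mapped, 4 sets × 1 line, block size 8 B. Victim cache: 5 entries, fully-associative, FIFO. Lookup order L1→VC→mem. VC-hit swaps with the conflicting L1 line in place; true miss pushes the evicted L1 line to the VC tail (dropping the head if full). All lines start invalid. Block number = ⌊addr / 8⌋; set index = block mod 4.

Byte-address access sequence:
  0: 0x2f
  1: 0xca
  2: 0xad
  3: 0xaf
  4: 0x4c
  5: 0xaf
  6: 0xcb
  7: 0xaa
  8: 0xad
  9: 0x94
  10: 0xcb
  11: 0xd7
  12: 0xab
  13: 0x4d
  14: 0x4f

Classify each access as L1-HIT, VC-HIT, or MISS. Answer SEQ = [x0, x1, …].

0: 0x2f (blk 5, set 1) → MISS  vc=[]
1: 0xca (blk 25, set 1) → MISS  vc=[5]
2: 0xad (blk 21, set 1) → MISS  vc=[5, 25]
3: 0xaf (blk 21, set 1) → L1-HIT  vc=[5, 25]
4: 0x4c (blk 9, set 1) → MISS  vc=[5, 25, 21]
5: 0xaf (blk 21, set 1) → VC-HIT  vc=[5, 25, 9]
6: 0xcb (blk 25, set 1) → VC-HIT  vc=[5, 21, 9]
7: 0xaa (blk 21, set 1) → VC-HIT  vc=[5, 25, 9]
8: 0xad (blk 21, set 1) → L1-HIT  vc=[5, 25, 9]
9: 0x94 (blk 18, set 2) → MISS  vc=[5, 25, 9]
10: 0xcb (blk 25, set 1) → VC-HIT  vc=[5, 21, 9]
11: 0xd7 (blk 26, set 2) → MISS  vc=[5, 21, 9, 18]
12: 0xab (blk 21, set 1) → VC-HIT  vc=[5, 25, 9, 18]
13: 0x4d (blk 9, set 1) → VC-HIT  vc=[5, 25, 21, 18]
14: 0x4f (blk 9, set 1) → L1-HIT  vc=[5, 25, 21, 18]

SEQ = [MISS, MISS, MISS, L1-HIT, MISS, VC-HIT, VC-HIT, VC-HIT, L1-HIT, MISS, VC-HIT, MISS, VC-HIT, VC-HIT, L1-HIT]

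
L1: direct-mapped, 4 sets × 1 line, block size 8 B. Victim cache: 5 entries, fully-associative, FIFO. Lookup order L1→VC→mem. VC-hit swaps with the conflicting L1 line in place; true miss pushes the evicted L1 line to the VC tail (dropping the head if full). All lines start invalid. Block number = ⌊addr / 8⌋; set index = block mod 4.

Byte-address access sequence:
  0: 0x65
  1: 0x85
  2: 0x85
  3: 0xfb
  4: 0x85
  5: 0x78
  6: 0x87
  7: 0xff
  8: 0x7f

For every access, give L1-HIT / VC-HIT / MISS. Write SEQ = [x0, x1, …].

0: 0x65 (blk 12, set 0) → MISS  vc=[]
1: 0x85 (blk 16, set 0) → MISS  vc=[12]
2: 0x85 (blk 16, set 0) → L1-HIT  vc=[12]
3: 0xfb (blk 31, set 3) → MISS  vc=[12]
4: 0x85 (blk 16, set 0) → L1-HIT  vc=[12]
5: 0x78 (blk 15, set 3) → MISS  vc=[12, 31]
6: 0x87 (blk 16, set 0) → L1-HIT  vc=[12, 31]
7: 0xff (blk 31, set 3) → VC-HIT  vc=[12, 15]
8: 0x7f (blk 15, set 3) → VC-HIT  vc=[12, 31]

SEQ = [MISS, MISS, L1-HIT, MISS, L1-HIT, MISS, L1-HIT, VC-HIT, VC-HIT]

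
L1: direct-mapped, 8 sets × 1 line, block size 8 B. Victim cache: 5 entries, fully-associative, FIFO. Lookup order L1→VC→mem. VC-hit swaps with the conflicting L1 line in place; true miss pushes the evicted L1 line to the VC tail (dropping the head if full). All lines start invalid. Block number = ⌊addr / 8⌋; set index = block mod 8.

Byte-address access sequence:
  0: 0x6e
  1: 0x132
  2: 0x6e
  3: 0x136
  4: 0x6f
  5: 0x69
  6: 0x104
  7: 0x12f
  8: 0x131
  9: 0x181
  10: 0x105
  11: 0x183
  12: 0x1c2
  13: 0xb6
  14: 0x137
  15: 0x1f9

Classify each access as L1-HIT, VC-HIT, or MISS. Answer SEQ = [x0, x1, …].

  [0] addr=0x6e blk=13 s=5: MISS | VC []
  [1] addr=0x132 blk=38 s=6: MISS | VC []
  [2] addr=0x6e blk=13 s=5: L1-HIT | VC []
  [3] addr=0x136 blk=38 s=6: L1-HIT | VC []
  [4] addr=0x6f blk=13 s=5: L1-HIT | VC []
  [5] addr=0x69 blk=13 s=5: L1-HIT | VC []
  [6] addr=0x104 blk=32 s=0: MISS | VC []
  [7] addr=0x12f blk=37 s=5: MISS | VC [13]
  [8] addr=0x131 blk=38 s=6: L1-HIT | VC [13]
  [9] addr=0x181 blk=48 s=0: MISS | VC [13, 32]
  [10] addr=0x105 blk=32 s=0: VC-HIT | VC [13, 48]
  [11] addr=0x183 blk=48 s=0: VC-HIT | VC [13, 32]
  [12] addr=0x1c2 blk=56 s=0: MISS | VC [13, 32, 48]
  [13] addr=0xb6 blk=22 s=6: MISS | VC [13, 32, 48, 38]
  [14] addr=0x137 blk=38 s=6: VC-HIT | VC [13, 32, 48, 22]
  [15] addr=0x1f9 blk=63 s=7: MISS | VC [13, 32, 48, 22]

SEQ = [MISS, MISS, L1-HIT, L1-HIT, L1-HIT, L1-HIT, MISS, MISS, L1-HIT, MISS, VC-HIT, VC-HIT, MISS, MISS, VC-HIT, MISS]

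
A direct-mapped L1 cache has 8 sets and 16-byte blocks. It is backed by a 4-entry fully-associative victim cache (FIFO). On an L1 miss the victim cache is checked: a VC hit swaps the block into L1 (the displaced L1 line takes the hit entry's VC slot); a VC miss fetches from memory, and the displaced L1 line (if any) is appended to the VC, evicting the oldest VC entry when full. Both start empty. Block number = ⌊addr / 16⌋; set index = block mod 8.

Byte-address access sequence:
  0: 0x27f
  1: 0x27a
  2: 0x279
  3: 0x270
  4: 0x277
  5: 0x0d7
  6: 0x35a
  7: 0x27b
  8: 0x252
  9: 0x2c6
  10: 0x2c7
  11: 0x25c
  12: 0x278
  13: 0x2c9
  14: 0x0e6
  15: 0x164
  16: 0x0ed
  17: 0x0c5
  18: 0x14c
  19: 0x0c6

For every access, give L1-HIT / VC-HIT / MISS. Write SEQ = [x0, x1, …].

#0 0x27f→b39/s7 MISS; vc=[]
#1 0x27a→b39/s7 L1-HIT; vc=[]
#2 0x279→b39/s7 L1-HIT; vc=[]
#3 0x270→b39/s7 L1-HIT; vc=[]
#4 0x277→b39/s7 L1-HIT; vc=[]
#5 0xd7→b13/s5 MISS; vc=[]
#6 0x35a→b53/s5 MISS; vc=[13]
#7 0x27b→b39/s7 L1-HIT; vc=[13]
#8 0x252→b37/s5 MISS; vc=[13,53]
#9 0x2c6→b44/s4 MISS; vc=[13,53]
#10 0x2c7→b44/s4 L1-HIT; vc=[13,53]
#11 0x25c→b37/s5 L1-HIT; vc=[13,53]
#12 0x278→b39/s7 L1-HIT; vc=[13,53]
#13 0x2c9→b44/s4 L1-HIT; vc=[13,53]
#14 0xe6→b14/s6 MISS; vc=[13,53]
#15 0x164→b22/s6 MISS; vc=[13,53,14]
#16 0xed→b14/s6 VC-HIT; vc=[13,53,22]
#17 0xc5→b12/s4 MISS; vc=[13,53,22,44]
#18 0x14c→b20/s4 MISS; vc=[53,22,44,12]
#19 0xc6→b12/s4 VC-HIT; vc=[53,22,44,20]

SEQ = [MISS, L1-HIT, L1-HIT, L1-HIT, L1-HIT, MISS, MISS, L1-HIT, MISS, MISS, L1-HIT, L1-HIT, L1-HIT, L1-HIT, MISS, MISS, VC-HIT, MISS, MISS, VC-HIT]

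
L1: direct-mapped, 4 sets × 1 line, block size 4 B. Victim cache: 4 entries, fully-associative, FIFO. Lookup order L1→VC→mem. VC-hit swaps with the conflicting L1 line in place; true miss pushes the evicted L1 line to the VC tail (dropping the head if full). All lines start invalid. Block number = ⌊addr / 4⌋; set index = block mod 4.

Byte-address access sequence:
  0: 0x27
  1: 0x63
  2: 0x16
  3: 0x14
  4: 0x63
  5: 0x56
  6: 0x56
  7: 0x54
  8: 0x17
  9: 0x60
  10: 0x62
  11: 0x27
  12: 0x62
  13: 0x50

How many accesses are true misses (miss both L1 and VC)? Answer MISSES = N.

MISSES = 5

0: 0x27 (blk 9, set 1) → MISS  vc=[]
1: 0x63 (blk 24, set 0) → MISS  vc=[]
2: 0x16 (blk 5, set 1) → MISS  vc=[9]
3: 0x14 (blk 5, set 1) → L1-HIT  vc=[9]
4: 0x63 (blk 24, set 0) → L1-HIT  vc=[9]
5: 0x56 (blk 21, set 1) → MISS  vc=[9, 5]
6: 0x56 (blk 21, set 1) → L1-HIT  vc=[9, 5]
7: 0x54 (blk 21, set 1) → L1-HIT  vc=[9, 5]
8: 0x17 (blk 5, set 1) → VC-HIT  vc=[9, 21]
9: 0x60 (blk 24, set 0) → L1-HIT  vc=[9, 21]
10: 0x62 (blk 24, set 0) → L1-HIT  vc=[9, 21]
11: 0x27 (blk 9, set 1) → VC-HIT  vc=[5, 21]
12: 0x62 (blk 24, set 0) → L1-HIT  vc=[5, 21]
13: 0x50 (blk 20, set 0) → MISS  vc=[5, 21, 24]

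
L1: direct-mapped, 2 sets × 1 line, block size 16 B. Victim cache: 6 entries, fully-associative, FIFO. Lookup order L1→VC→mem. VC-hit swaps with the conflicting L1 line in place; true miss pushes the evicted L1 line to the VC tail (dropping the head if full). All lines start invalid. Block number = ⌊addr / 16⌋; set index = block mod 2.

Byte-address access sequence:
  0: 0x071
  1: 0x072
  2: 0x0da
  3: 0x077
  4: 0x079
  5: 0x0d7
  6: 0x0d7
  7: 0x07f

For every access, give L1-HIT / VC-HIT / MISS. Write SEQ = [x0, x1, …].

SEQ = [MISS, L1-HIT, MISS, VC-HIT, L1-HIT, VC-HIT, L1-HIT, VC-HIT]

#0 0x71→b7/s1 MISS; vc=[]
#1 0x72→b7/s1 L1-HIT; vc=[]
#2 0xda→b13/s1 MISS; vc=[7]
#3 0x77→b7/s1 VC-HIT; vc=[13]
#4 0x79→b7/s1 L1-HIT; vc=[13]
#5 0xd7→b13/s1 VC-HIT; vc=[7]
#6 0xd7→b13/s1 L1-HIT; vc=[7]
#7 0x7f→b7/s1 VC-HIT; vc=[13]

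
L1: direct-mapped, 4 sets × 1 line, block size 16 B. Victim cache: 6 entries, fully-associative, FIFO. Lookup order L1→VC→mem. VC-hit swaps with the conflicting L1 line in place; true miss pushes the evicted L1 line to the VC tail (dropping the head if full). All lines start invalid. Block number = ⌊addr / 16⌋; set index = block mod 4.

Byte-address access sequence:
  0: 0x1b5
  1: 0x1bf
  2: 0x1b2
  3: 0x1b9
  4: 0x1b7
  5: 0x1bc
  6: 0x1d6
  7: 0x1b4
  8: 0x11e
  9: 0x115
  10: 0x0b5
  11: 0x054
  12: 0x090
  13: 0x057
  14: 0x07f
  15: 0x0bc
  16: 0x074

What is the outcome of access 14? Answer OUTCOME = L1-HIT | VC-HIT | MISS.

0: 0x1b5 (blk 27, set 3) → MISS  vc=[]
1: 0x1bf (blk 27, set 3) → L1-HIT  vc=[]
2: 0x1b2 (blk 27, set 3) → L1-HIT  vc=[]
3: 0x1b9 (blk 27, set 3) → L1-HIT  vc=[]
4: 0x1b7 (blk 27, set 3) → L1-HIT  vc=[]
5: 0x1bc (blk 27, set 3) → L1-HIT  vc=[]
6: 0x1d6 (blk 29, set 1) → MISS  vc=[]
7: 0x1b4 (blk 27, set 3) → L1-HIT  vc=[]
8: 0x11e (blk 17, set 1) → MISS  vc=[29]
9: 0x115 (blk 17, set 1) → L1-HIT  vc=[29]
10: 0xb5 (blk 11, set 3) → MISS  vc=[29, 27]
11: 0x54 (blk 5, set 1) → MISS  vc=[29, 27, 17]
12: 0x90 (blk 9, set 1) → MISS  vc=[29, 27, 17, 5]
13: 0x57 (blk 5, set 1) → VC-HIT  vc=[29, 27, 17, 9]
14: 0x7f (blk 7, set 3) → MISS  vc=[29, 27, 17, 9, 11]
15: 0xbc (blk 11, set 3) → VC-HIT  vc=[29, 27, 17, 9, 7]
16: 0x74 (blk 7, set 3) → VC-HIT  vc=[29, 27, 17, 9, 11]

OUTCOME = MISS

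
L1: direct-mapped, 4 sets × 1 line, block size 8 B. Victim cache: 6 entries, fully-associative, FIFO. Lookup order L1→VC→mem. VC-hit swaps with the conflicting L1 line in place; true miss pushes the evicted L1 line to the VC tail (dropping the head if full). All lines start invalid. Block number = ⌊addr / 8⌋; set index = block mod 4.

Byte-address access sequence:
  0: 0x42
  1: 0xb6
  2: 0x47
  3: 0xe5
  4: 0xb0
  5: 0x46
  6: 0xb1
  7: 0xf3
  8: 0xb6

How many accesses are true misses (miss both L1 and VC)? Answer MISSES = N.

MISSES = 4

0: 0x42 (blk 8, set 0) → MISS  vc=[]
1: 0xb6 (blk 22, set 2) → MISS  vc=[]
2: 0x47 (blk 8, set 0) → L1-HIT  vc=[]
3: 0xe5 (blk 28, set 0) → MISS  vc=[8]
4: 0xb0 (blk 22, set 2) → L1-HIT  vc=[8]
5: 0x46 (blk 8, set 0) → VC-HIT  vc=[28]
6: 0xb1 (blk 22, set 2) → L1-HIT  vc=[28]
7: 0xf3 (blk 30, set 2) → MISS  vc=[28, 22]
8: 0xb6 (blk 22, set 2) → VC-HIT  vc=[28, 30]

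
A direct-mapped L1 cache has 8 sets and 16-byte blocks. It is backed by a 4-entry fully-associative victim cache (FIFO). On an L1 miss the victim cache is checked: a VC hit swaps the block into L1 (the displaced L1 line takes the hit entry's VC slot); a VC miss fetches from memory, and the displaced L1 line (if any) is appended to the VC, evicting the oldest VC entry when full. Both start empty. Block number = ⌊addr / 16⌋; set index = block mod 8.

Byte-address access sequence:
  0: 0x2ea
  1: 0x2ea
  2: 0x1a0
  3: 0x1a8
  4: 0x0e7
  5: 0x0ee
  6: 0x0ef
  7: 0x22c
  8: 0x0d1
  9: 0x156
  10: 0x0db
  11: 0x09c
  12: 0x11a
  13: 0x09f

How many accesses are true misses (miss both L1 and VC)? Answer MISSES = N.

MISSES = 8

  [0] addr=0x2ea blk=46 s=6: MISS | VC []
  [1] addr=0x2ea blk=46 s=6: L1-HIT | VC []
  [2] addr=0x1a0 blk=26 s=2: MISS | VC []
  [3] addr=0x1a8 blk=26 s=2: L1-HIT | VC []
  [4] addr=0xe7 blk=14 s=6: MISS | VC [46]
  [5] addr=0xee blk=14 s=6: L1-HIT | VC [46]
  [6] addr=0xef blk=14 s=6: L1-HIT | VC [46]
  [7] addr=0x22c blk=34 s=2: MISS | VC [46, 26]
  [8] addr=0xd1 blk=13 s=5: MISS | VC [46, 26]
  [9] addr=0x156 blk=21 s=5: MISS | VC [46, 26, 13]
  [10] addr=0xdb blk=13 s=5: VC-HIT | VC [46, 26, 21]
  [11] addr=0x9c blk=9 s=1: MISS | VC [46, 26, 21]
  [12] addr=0x11a blk=17 s=1: MISS | VC [46, 26, 21, 9]
  [13] addr=0x9f blk=9 s=1: VC-HIT | VC [46, 26, 21, 17]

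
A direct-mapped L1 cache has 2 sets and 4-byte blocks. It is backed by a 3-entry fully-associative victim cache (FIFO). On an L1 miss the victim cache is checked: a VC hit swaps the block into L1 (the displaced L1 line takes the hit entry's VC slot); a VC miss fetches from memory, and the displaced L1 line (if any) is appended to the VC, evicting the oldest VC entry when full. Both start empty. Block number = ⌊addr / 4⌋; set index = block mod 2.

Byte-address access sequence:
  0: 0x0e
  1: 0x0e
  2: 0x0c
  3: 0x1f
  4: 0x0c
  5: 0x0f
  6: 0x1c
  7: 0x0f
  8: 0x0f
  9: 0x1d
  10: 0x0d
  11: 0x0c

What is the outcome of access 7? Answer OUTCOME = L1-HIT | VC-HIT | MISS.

OUTCOME = VC-HIT

  [0] addr=0xe blk=3 s=1: MISS | VC []
  [1] addr=0xe blk=3 s=1: L1-HIT | VC []
  [2] addr=0xc blk=3 s=1: L1-HIT | VC []
  [3] addr=0x1f blk=7 s=1: MISS | VC [3]
  [4] addr=0xc blk=3 s=1: VC-HIT | VC [7]
  [5] addr=0xf blk=3 s=1: L1-HIT | VC [7]
  [6] addr=0x1c blk=7 s=1: VC-HIT | VC [3]
  [7] addr=0xf blk=3 s=1: VC-HIT | VC [7]
  [8] addr=0xf blk=3 s=1: L1-HIT | VC [7]
  [9] addr=0x1d blk=7 s=1: VC-HIT | VC [3]
  [10] addr=0xd blk=3 s=1: VC-HIT | VC [7]
  [11] addr=0xc blk=3 s=1: L1-HIT | VC [7]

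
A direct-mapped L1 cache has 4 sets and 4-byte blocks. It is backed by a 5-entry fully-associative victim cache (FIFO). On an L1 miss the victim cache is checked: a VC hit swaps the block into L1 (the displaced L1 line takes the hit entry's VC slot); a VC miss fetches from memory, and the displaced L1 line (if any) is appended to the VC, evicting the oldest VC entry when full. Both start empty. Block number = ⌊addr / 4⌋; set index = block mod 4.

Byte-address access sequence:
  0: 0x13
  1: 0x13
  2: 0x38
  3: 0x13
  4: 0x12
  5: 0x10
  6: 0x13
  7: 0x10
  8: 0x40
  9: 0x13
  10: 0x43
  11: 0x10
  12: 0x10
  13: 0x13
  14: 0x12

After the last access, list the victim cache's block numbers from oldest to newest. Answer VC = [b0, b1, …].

VC = [16]

#0 0x13→b4/s0 MISS; vc=[]
#1 0x13→b4/s0 L1-HIT; vc=[]
#2 0x38→b14/s2 MISS; vc=[]
#3 0x13→b4/s0 L1-HIT; vc=[]
#4 0x12→b4/s0 L1-HIT; vc=[]
#5 0x10→b4/s0 L1-HIT; vc=[]
#6 0x13→b4/s0 L1-HIT; vc=[]
#7 0x10→b4/s0 L1-HIT; vc=[]
#8 0x40→b16/s0 MISS; vc=[4]
#9 0x13→b4/s0 VC-HIT; vc=[16]
#10 0x43→b16/s0 VC-HIT; vc=[4]
#11 0x10→b4/s0 VC-HIT; vc=[16]
#12 0x10→b4/s0 L1-HIT; vc=[16]
#13 0x13→b4/s0 L1-HIT; vc=[16]
#14 0x12→b4/s0 L1-HIT; vc=[16]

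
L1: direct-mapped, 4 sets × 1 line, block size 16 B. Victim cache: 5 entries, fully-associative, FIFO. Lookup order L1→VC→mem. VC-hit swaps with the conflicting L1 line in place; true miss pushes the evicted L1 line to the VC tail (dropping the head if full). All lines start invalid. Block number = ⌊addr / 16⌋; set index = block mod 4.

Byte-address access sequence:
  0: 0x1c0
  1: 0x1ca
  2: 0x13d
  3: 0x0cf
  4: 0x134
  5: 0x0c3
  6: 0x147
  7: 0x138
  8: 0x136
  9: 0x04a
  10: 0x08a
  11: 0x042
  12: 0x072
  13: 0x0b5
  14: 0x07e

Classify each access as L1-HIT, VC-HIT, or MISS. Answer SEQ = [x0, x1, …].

SEQ = [MISS, L1-HIT, MISS, MISS, L1-HIT, L1-HIT, MISS, L1-HIT, L1-HIT, MISS, MISS, VC-HIT, MISS, MISS, VC-HIT]

#0 0x1c0→b28/s0 MISS; vc=[]
#1 0x1ca→b28/s0 L1-HIT; vc=[]
#2 0x13d→b19/s3 MISS; vc=[]
#3 0xcf→b12/s0 MISS; vc=[28]
#4 0x134→b19/s3 L1-HIT; vc=[28]
#5 0xc3→b12/s0 L1-HIT; vc=[28]
#6 0x147→b20/s0 MISS; vc=[28,12]
#7 0x138→b19/s3 L1-HIT; vc=[28,12]
#8 0x136→b19/s3 L1-HIT; vc=[28,12]
#9 0x4a→b4/s0 MISS; vc=[28,12,20]
#10 0x8a→b8/s0 MISS; vc=[28,12,20,4]
#11 0x42→b4/s0 VC-HIT; vc=[28,12,20,8]
#12 0x72→b7/s3 MISS; vc=[28,12,20,8,19]
#13 0xb5→b11/s3 MISS; vc=[12,20,8,19,7]
#14 0x7e→b7/s3 VC-HIT; vc=[12,20,8,19,11]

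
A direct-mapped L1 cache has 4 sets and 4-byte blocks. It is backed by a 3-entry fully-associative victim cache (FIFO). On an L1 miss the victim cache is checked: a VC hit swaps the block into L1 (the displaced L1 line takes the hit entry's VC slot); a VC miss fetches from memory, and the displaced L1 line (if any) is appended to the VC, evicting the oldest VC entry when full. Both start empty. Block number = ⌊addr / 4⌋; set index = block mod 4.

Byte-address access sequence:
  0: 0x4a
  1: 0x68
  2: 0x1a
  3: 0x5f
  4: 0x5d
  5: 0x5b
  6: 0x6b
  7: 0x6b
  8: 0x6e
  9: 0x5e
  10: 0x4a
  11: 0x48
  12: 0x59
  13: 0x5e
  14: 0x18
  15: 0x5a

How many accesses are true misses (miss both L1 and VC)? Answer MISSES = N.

  [0] addr=0x4a blk=18 s=2: MISS | VC []
  [1] addr=0x68 blk=26 s=2: MISS | VC [18]
  [2] addr=0x1a blk=6 s=2: MISS | VC [18, 26]
  [3] addr=0x5f blk=23 s=3: MISS | VC [18, 26]
  [4] addr=0x5d blk=23 s=3: L1-HIT | VC [18, 26]
  [5] addr=0x5b blk=22 s=2: MISS | VC [18, 26, 6]
  [6] addr=0x6b blk=26 s=2: VC-HIT | VC [18, 22, 6]
  [7] addr=0x6b blk=26 s=2: L1-HIT | VC [18, 22, 6]
  [8] addr=0x6e blk=27 s=3: MISS | VC [22, 6, 23]
  [9] addr=0x5e blk=23 s=3: VC-HIT | VC [22, 6, 27]
  [10] addr=0x4a blk=18 s=2: MISS | VC [6, 27, 26]
  [11] addr=0x48 blk=18 s=2: L1-HIT | VC [6, 27, 26]
  [12] addr=0x59 blk=22 s=2: MISS | VC [27, 26, 18]
  [13] addr=0x5e blk=23 s=3: L1-HIT | VC [27, 26, 18]
  [14] addr=0x18 blk=6 s=2: MISS | VC [26, 18, 22]
  [15] addr=0x5a blk=22 s=2: VC-HIT | VC [26, 18, 6]

MISSES = 9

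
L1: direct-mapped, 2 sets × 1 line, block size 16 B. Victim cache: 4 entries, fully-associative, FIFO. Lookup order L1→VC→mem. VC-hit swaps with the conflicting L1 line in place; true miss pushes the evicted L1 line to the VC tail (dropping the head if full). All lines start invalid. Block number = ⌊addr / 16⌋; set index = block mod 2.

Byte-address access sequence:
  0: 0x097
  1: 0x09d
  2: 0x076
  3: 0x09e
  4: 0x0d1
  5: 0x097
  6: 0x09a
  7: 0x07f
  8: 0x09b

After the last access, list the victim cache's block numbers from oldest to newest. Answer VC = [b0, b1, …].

0: 0x97 (blk 9, set 1) → MISS  vc=[]
1: 0x9d (blk 9, set 1) → L1-HIT  vc=[]
2: 0x76 (blk 7, set 1) → MISS  vc=[9]
3: 0x9e (blk 9, set 1) → VC-HIT  vc=[7]
4: 0xd1 (blk 13, set 1) → MISS  vc=[7, 9]
5: 0x97 (blk 9, set 1) → VC-HIT  vc=[7, 13]
6: 0x9a (blk 9, set 1) → L1-HIT  vc=[7, 13]
7: 0x7f (blk 7, set 1) → VC-HIT  vc=[9, 13]
8: 0x9b (blk 9, set 1) → VC-HIT  vc=[7, 13]

VC = [7, 13]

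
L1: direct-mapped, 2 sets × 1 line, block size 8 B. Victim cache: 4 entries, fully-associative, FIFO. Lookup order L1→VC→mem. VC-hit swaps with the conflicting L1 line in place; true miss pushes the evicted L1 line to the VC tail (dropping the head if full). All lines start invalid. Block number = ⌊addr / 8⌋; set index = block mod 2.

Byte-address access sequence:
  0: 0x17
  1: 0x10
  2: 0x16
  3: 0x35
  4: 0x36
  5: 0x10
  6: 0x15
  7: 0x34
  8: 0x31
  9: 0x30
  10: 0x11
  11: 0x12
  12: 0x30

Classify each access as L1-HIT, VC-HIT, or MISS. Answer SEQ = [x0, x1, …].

0: 0x17 (blk 2, set 0) → MISS  vc=[]
1: 0x10 (blk 2, set 0) → L1-HIT  vc=[]
2: 0x16 (blk 2, set 0) → L1-HIT  vc=[]
3: 0x35 (blk 6, set 0) → MISS  vc=[2]
4: 0x36 (blk 6, set 0) → L1-HIT  vc=[2]
5: 0x10 (blk 2, set 0) → VC-HIT  vc=[6]
6: 0x15 (blk 2, set 0) → L1-HIT  vc=[6]
7: 0x34 (blk 6, set 0) → VC-HIT  vc=[2]
8: 0x31 (blk 6, set 0) → L1-HIT  vc=[2]
9: 0x30 (blk 6, set 0) → L1-HIT  vc=[2]
10: 0x11 (blk 2, set 0) → VC-HIT  vc=[6]
11: 0x12 (blk 2, set 0) → L1-HIT  vc=[6]
12: 0x30 (blk 6, set 0) → VC-HIT  vc=[2]

SEQ = [MISS, L1-HIT, L1-HIT, MISS, L1-HIT, VC-HIT, L1-HIT, VC-HIT, L1-HIT, L1-HIT, VC-HIT, L1-HIT, VC-HIT]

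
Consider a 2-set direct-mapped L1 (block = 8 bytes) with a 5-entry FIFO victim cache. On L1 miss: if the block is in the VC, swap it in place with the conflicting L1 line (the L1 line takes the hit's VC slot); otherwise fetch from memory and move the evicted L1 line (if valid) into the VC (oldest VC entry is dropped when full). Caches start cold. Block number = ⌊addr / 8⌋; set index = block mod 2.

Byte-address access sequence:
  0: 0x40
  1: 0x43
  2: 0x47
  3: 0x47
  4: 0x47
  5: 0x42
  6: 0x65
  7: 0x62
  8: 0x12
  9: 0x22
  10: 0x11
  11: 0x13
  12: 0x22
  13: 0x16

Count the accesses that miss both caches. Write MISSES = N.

#0 0x40→b8/s0 MISS; vc=[]
#1 0x43→b8/s0 L1-HIT; vc=[]
#2 0x47→b8/s0 L1-HIT; vc=[]
#3 0x47→b8/s0 L1-HIT; vc=[]
#4 0x47→b8/s0 L1-HIT; vc=[]
#5 0x42→b8/s0 L1-HIT; vc=[]
#6 0x65→b12/s0 MISS; vc=[8]
#7 0x62→b12/s0 L1-HIT; vc=[8]
#8 0x12→b2/s0 MISS; vc=[8,12]
#9 0x22→b4/s0 MISS; vc=[8,12,2]
#10 0x11→b2/s0 VC-HIT; vc=[8,12,4]
#11 0x13→b2/s0 L1-HIT; vc=[8,12,4]
#12 0x22→b4/s0 VC-HIT; vc=[8,12,2]
#13 0x16→b2/s0 VC-HIT; vc=[8,12,4]

MISSES = 4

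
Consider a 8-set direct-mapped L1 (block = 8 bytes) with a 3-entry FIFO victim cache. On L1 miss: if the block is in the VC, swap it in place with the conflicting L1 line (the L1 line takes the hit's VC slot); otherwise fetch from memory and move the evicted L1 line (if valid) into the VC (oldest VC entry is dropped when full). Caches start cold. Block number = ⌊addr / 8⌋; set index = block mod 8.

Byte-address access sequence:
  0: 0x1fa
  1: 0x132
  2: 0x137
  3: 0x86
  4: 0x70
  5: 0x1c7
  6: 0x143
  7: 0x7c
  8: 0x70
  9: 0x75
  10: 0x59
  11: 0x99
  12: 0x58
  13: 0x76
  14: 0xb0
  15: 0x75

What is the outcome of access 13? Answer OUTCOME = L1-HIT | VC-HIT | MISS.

#0 0x1fa→b63/s7 MISS; vc=[]
#1 0x132→b38/s6 MISS; vc=[]
#2 0x137→b38/s6 L1-HIT; vc=[]
#3 0x86→b16/s0 MISS; vc=[]
#4 0x70→b14/s6 MISS; vc=[38]
#5 0x1c7→b56/s0 MISS; vc=[38,16]
#6 0x143→b40/s0 MISS; vc=[38,16,56]
#7 0x7c→b15/s7 MISS; vc=[16,56,63]
#8 0x70→b14/s6 L1-HIT; vc=[16,56,63]
#9 0x75→b14/s6 L1-HIT; vc=[16,56,63]
#10 0x59→b11/s3 MISS; vc=[16,56,63]
#11 0x99→b19/s3 MISS; vc=[56,63,11]
#12 0x58→b11/s3 VC-HIT; vc=[56,63,19]
#13 0x76→b14/s6 L1-HIT; vc=[56,63,19]
#14 0xb0→b22/s6 MISS; vc=[63,19,14]
#15 0x75→b14/s6 VC-HIT; vc=[63,19,22]

OUTCOME = L1-HIT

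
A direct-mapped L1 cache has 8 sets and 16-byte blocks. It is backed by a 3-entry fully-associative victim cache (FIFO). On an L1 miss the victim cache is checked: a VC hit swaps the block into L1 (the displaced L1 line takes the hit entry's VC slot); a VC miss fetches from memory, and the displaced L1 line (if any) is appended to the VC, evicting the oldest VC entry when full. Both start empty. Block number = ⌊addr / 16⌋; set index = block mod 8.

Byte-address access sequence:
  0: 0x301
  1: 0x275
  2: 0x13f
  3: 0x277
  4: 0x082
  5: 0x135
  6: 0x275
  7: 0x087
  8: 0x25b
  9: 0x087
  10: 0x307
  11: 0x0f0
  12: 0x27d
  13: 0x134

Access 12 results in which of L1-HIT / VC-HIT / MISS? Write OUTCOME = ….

  [0] addr=0x301 blk=48 s=0: MISS | VC []
  [1] addr=0x275 blk=39 s=7: MISS | VC []
  [2] addr=0x13f blk=19 s=3: MISS | VC []
  [3] addr=0x277 blk=39 s=7: L1-HIT | VC []
  [4] addr=0x82 blk=8 s=0: MISS | VC [48]
  [5] addr=0x135 blk=19 s=3: L1-HIT | VC [48]
  [6] addr=0x275 blk=39 s=7: L1-HIT | VC [48]
  [7] addr=0x87 blk=8 s=0: L1-HIT | VC [48]
  [8] addr=0x25b blk=37 s=5: MISS | VC [48]
  [9] addr=0x87 blk=8 s=0: L1-HIT | VC [48]
  [10] addr=0x307 blk=48 s=0: VC-HIT | VC [8]
  [11] addr=0xf0 blk=15 s=7: MISS | VC [8, 39]
  [12] addr=0x27d blk=39 s=7: VC-HIT | VC [8, 15]
  [13] addr=0x134 blk=19 s=3: L1-HIT | VC [8, 15]

OUTCOME = VC-HIT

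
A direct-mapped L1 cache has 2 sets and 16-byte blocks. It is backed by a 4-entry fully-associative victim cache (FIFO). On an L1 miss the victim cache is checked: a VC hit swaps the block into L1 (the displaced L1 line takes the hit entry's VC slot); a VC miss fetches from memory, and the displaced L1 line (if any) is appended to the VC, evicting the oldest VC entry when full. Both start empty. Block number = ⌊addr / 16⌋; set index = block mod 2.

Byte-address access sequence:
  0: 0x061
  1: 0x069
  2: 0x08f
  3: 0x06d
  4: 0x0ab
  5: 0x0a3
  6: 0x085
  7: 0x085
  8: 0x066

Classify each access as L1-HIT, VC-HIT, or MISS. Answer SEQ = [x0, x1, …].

  [0] addr=0x61 blk=6 s=0: MISS | VC []
  [1] addr=0x69 blk=6 s=0: L1-HIT | VC []
  [2] addr=0x8f blk=8 s=0: MISS | VC [6]
  [3] addr=0x6d blk=6 s=0: VC-HIT | VC [8]
  [4] addr=0xab blk=10 s=0: MISS | VC [8, 6]
  [5] addr=0xa3 blk=10 s=0: L1-HIT | VC [8, 6]
  [6] addr=0x85 blk=8 s=0: VC-HIT | VC [10, 6]
  [7] addr=0x85 blk=8 s=0: L1-HIT | VC [10, 6]
  [8] addr=0x66 blk=6 s=0: VC-HIT | VC [10, 8]

SEQ = [MISS, L1-HIT, MISS, VC-HIT, MISS, L1-HIT, VC-HIT, L1-HIT, VC-HIT]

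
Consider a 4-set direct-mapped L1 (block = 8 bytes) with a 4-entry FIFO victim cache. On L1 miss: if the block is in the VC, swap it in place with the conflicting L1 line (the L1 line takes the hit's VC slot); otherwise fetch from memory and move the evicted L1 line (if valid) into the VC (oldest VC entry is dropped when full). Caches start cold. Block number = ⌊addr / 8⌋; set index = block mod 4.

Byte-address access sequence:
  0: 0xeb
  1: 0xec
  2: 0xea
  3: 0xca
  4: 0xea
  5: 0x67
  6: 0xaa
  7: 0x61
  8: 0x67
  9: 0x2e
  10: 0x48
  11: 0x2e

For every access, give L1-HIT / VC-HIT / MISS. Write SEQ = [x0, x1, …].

  [0] addr=0xeb blk=29 s=1: MISS | VC []
  [1] addr=0xec blk=29 s=1: L1-HIT | VC []
  [2] addr=0xea blk=29 s=1: L1-HIT | VC []
  [3] addr=0xca blk=25 s=1: MISS | VC [29]
  [4] addr=0xea blk=29 s=1: VC-HIT | VC [25]
  [5] addr=0x67 blk=12 s=0: MISS | VC [25]
  [6] addr=0xaa blk=21 s=1: MISS | VC [25, 29]
  [7] addr=0x61 blk=12 s=0: L1-HIT | VC [25, 29]
  [8] addr=0x67 blk=12 s=0: L1-HIT | VC [25, 29]
  [9] addr=0x2e blk=5 s=1: MISS | VC [25, 29, 21]
  [10] addr=0x48 blk=9 s=1: MISS | VC [25, 29, 21, 5]
  [11] addr=0x2e blk=5 s=1: VC-HIT | VC [25, 29, 21, 9]

SEQ = [MISS, L1-HIT, L1-HIT, MISS, VC-HIT, MISS, MISS, L1-HIT, L1-HIT, MISS, MISS, VC-HIT]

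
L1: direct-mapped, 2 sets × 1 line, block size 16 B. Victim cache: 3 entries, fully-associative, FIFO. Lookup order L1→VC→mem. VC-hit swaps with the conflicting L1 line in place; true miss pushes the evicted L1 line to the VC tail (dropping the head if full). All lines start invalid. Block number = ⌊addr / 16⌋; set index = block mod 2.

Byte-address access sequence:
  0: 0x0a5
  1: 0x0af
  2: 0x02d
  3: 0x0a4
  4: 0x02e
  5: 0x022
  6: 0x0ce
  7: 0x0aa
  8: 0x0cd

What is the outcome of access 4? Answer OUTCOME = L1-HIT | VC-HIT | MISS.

#0 0xa5→b10/s0 MISS; vc=[]
#1 0xaf→b10/s0 L1-HIT; vc=[]
#2 0x2d→b2/s0 MISS; vc=[10]
#3 0xa4→b10/s0 VC-HIT; vc=[2]
#4 0x2e→b2/s0 VC-HIT; vc=[10]
#5 0x22→b2/s0 L1-HIT; vc=[10]
#6 0xce→b12/s0 MISS; vc=[10,2]
#7 0xaa→b10/s0 VC-HIT; vc=[12,2]
#8 0xcd→b12/s0 VC-HIT; vc=[10,2]

OUTCOME = VC-HIT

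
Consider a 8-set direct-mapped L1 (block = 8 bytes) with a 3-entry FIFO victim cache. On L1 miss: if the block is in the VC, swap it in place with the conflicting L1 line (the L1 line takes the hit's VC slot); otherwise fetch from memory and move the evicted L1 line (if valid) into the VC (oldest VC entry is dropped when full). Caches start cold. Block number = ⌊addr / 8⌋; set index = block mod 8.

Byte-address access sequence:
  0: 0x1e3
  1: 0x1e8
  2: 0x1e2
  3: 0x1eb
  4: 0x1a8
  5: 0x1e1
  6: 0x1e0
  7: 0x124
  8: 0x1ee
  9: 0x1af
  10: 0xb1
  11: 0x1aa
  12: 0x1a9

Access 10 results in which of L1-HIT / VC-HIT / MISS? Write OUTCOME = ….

OUTCOME = MISS

#0 0x1e3→b60/s4 MISS; vc=[]
#1 0x1e8→b61/s5 MISS; vc=[]
#2 0x1e2→b60/s4 L1-HIT; vc=[]
#3 0x1eb→b61/s5 L1-HIT; vc=[]
#4 0x1a8→b53/s5 MISS; vc=[61]
#5 0x1e1→b60/s4 L1-HIT; vc=[61]
#6 0x1e0→b60/s4 L1-HIT; vc=[61]
#7 0x124→b36/s4 MISS; vc=[61,60]
#8 0x1ee→b61/s5 VC-HIT; vc=[53,60]
#9 0x1af→b53/s5 VC-HIT; vc=[61,60]
#10 0xb1→b22/s6 MISS; vc=[61,60]
#11 0x1aa→b53/s5 L1-HIT; vc=[61,60]
#12 0x1a9→b53/s5 L1-HIT; vc=[61,60]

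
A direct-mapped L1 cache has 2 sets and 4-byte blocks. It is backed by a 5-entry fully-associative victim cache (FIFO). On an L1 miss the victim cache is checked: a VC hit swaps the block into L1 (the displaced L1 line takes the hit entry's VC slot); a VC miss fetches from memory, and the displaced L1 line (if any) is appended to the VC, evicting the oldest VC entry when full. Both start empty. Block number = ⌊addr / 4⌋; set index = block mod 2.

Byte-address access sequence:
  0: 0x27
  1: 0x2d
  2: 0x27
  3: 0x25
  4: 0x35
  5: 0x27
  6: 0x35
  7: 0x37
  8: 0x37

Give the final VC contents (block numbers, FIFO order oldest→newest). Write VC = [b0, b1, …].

VC = [11, 9]

0: 0x27 (blk 9, set 1) → MISS  vc=[]
1: 0x2d (blk 11, set 1) → MISS  vc=[9]
2: 0x27 (blk 9, set 1) → VC-HIT  vc=[11]
3: 0x25 (blk 9, set 1) → L1-HIT  vc=[11]
4: 0x35 (blk 13, set 1) → MISS  vc=[11, 9]
5: 0x27 (blk 9, set 1) → VC-HIT  vc=[11, 13]
6: 0x35 (blk 13, set 1) → VC-HIT  vc=[11, 9]
7: 0x37 (blk 13, set 1) → L1-HIT  vc=[11, 9]
8: 0x37 (blk 13, set 1) → L1-HIT  vc=[11, 9]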